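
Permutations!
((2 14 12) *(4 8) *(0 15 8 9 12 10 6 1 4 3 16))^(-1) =((0 15 8 3 16)(1 4 9 12 2 14 10 6))^(-1) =(0 16 3 8 15)(1 6 10 14 2 12 9 4)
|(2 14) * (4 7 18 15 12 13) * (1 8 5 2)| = 30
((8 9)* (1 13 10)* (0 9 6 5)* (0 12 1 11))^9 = ((0 9 8 6 5 12 1 13 10 11))^9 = (0 11 10 13 1 12 5 6 8 9)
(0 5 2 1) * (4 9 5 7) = (0 7 4 9 5 2 1) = [7, 0, 1, 3, 9, 2, 6, 4, 8, 5]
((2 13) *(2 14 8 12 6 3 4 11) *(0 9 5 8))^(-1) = (0 14 13 2 11 4 3 6 12 8 5 9)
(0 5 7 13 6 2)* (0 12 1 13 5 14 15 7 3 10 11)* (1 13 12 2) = (0 14 15 7 5 3 10 11)(1 12 13 6) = [14, 12, 2, 10, 4, 3, 1, 5, 8, 9, 11, 0, 13, 6, 15, 7]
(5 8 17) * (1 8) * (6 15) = [0, 8, 2, 3, 4, 1, 15, 7, 17, 9, 10, 11, 12, 13, 14, 6, 16, 5] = (1 8 17 5)(6 15)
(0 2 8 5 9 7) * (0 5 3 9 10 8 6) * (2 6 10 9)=(0 6)(2 10 8 3)(5 9 7)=[6, 1, 10, 2, 4, 9, 0, 5, 3, 7, 8]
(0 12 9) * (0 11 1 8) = (0 12 9 11 1 8) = [12, 8, 2, 3, 4, 5, 6, 7, 0, 11, 10, 1, 9]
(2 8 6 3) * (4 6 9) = (2 8 9 4 6 3) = [0, 1, 8, 2, 6, 5, 3, 7, 9, 4]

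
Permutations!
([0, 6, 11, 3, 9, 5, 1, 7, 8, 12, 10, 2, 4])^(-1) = (1 6)(2 11)(4 12 9)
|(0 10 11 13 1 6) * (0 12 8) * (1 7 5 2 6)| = 10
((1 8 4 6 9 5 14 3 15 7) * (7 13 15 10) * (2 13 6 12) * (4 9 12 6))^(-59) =(1 3 9 7 14 8 10 5)(2 13 15 4 6 12)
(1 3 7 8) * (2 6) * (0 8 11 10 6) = (0 8 1 3 7 11 10 6 2) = [8, 3, 0, 7, 4, 5, 2, 11, 1, 9, 6, 10]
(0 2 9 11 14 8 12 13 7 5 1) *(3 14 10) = (0 2 9 11 10 3 14 8 12 13 7 5 1) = [2, 0, 9, 14, 4, 1, 6, 5, 12, 11, 3, 10, 13, 7, 8]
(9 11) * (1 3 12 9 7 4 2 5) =(1 3 12 9 11 7 4 2 5) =[0, 3, 5, 12, 2, 1, 6, 4, 8, 11, 10, 7, 9]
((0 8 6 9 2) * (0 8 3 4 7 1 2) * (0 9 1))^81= ((9)(0 3 4 7)(1 2 8 6))^81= (9)(0 3 4 7)(1 2 8 6)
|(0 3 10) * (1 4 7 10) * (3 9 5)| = |(0 9 5 3 1 4 7 10)| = 8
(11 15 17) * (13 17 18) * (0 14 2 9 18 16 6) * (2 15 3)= [14, 1, 9, 2, 4, 5, 0, 7, 8, 18, 10, 3, 12, 17, 15, 16, 6, 11, 13]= (0 14 15 16 6)(2 9 18 13 17 11 3)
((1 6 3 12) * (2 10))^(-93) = (1 12 3 6)(2 10)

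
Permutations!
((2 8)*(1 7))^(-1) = ((1 7)(2 8))^(-1) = (1 7)(2 8)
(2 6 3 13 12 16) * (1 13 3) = (1 13 12 16 2 6) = [0, 13, 6, 3, 4, 5, 1, 7, 8, 9, 10, 11, 16, 12, 14, 15, 2]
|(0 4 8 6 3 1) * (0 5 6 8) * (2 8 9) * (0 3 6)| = |(0 4 3 1 5)(2 8 9)| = 15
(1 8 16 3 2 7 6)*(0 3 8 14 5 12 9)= (0 3 2 7 6 1 14 5 12 9)(8 16)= [3, 14, 7, 2, 4, 12, 1, 6, 16, 0, 10, 11, 9, 13, 5, 15, 8]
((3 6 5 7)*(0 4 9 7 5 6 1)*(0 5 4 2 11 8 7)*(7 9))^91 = (0 2 11 8 9)(1 5 4 7 3)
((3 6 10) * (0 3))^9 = (0 3 6 10)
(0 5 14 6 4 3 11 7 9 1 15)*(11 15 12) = (0 5 14 6 4 3 15)(1 12 11 7 9) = [5, 12, 2, 15, 3, 14, 4, 9, 8, 1, 10, 7, 11, 13, 6, 0]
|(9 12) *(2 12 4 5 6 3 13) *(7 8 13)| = 10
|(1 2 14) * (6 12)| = |(1 2 14)(6 12)| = 6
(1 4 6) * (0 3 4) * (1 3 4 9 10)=[4, 0, 2, 9, 6, 5, 3, 7, 8, 10, 1]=(0 4 6 3 9 10 1)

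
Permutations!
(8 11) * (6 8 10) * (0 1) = (0 1)(6 8 11 10) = [1, 0, 2, 3, 4, 5, 8, 7, 11, 9, 6, 10]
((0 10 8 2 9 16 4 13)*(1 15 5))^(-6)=(0 8 9 4)(2 16 13 10)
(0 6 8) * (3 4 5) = (0 6 8)(3 4 5) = [6, 1, 2, 4, 5, 3, 8, 7, 0]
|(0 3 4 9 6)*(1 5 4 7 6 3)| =|(0 1 5 4 9 3 7 6)| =8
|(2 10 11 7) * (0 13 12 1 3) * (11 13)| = |(0 11 7 2 10 13 12 1 3)| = 9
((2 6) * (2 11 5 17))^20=(17)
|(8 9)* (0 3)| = 2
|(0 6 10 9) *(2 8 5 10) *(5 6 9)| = |(0 9)(2 8 6)(5 10)| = 6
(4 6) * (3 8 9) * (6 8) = (3 6 4 8 9) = [0, 1, 2, 6, 8, 5, 4, 7, 9, 3]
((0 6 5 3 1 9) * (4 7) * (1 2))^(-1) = ((0 6 5 3 2 1 9)(4 7))^(-1) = (0 9 1 2 3 5 6)(4 7)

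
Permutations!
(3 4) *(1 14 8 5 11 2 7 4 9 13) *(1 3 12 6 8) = (1 14)(2 7 4 12 6 8 5 11)(3 9 13) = [0, 14, 7, 9, 12, 11, 8, 4, 5, 13, 10, 2, 6, 3, 1]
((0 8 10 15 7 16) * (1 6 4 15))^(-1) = ((0 8 10 1 6 4 15 7 16))^(-1) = (0 16 7 15 4 6 1 10 8)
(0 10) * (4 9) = (0 10)(4 9) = [10, 1, 2, 3, 9, 5, 6, 7, 8, 4, 0]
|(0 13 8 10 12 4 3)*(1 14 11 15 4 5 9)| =|(0 13 8 10 12 5 9 1 14 11 15 4 3)| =13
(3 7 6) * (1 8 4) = (1 8 4)(3 7 6) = [0, 8, 2, 7, 1, 5, 3, 6, 4]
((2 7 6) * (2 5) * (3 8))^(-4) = (8) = ((2 7 6 5)(3 8))^(-4)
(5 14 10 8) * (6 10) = (5 14 6 10 8) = [0, 1, 2, 3, 4, 14, 10, 7, 5, 9, 8, 11, 12, 13, 6]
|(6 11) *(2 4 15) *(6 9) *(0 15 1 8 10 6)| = |(0 15 2 4 1 8 10 6 11 9)| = 10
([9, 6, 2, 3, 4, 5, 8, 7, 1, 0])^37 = (0 9)(1 6 8)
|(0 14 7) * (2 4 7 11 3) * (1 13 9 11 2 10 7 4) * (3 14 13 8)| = |(0 13 9 11 14 2 1 8 3 10 7)| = 11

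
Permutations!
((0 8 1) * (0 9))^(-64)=((0 8 1 9))^(-64)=(9)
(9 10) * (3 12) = (3 12)(9 10) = [0, 1, 2, 12, 4, 5, 6, 7, 8, 10, 9, 11, 3]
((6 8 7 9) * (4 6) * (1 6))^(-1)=((1 6 8 7 9 4))^(-1)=(1 4 9 7 8 6)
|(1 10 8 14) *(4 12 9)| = |(1 10 8 14)(4 12 9)| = 12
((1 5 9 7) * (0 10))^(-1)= ((0 10)(1 5 9 7))^(-1)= (0 10)(1 7 9 5)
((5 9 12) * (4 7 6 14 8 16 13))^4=((4 7 6 14 8 16 13)(5 9 12))^4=(4 8 7 16 6 13 14)(5 9 12)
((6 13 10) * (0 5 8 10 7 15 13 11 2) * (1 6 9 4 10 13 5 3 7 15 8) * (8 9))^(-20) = ((0 3 7 9 4 10 8 13 15 5 1 6 11 2))^(-20) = (0 15 7 1 4 11 8)(2 13 3 5 9 6 10)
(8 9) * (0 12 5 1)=(0 12 5 1)(8 9)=[12, 0, 2, 3, 4, 1, 6, 7, 9, 8, 10, 11, 5]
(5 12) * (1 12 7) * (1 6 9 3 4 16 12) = [0, 1, 2, 4, 16, 7, 9, 6, 8, 3, 10, 11, 5, 13, 14, 15, 12] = (3 4 16 12 5 7 6 9)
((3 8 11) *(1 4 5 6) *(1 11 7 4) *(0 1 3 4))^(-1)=(0 7 8 3 1)(4 11 6 5)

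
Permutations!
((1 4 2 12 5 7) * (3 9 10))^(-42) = (12)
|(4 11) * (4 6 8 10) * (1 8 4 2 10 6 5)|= |(1 8 6 4 11 5)(2 10)|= 6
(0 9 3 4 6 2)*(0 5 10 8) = [9, 1, 5, 4, 6, 10, 2, 7, 0, 3, 8] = (0 9 3 4 6 2 5 10 8)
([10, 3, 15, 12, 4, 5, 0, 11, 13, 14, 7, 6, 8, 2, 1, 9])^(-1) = [6, 14, 13, 1, 4, 5, 11, 10, 12, 15, 0, 7, 3, 8, 9, 2]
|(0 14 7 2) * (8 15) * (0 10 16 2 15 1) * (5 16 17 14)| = |(0 5 16 2 10 17 14 7 15 8 1)| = 11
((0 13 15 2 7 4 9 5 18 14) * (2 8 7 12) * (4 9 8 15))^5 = (0 9 13 5 4 18 8 14 7)(2 12)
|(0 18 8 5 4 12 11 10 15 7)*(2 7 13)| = |(0 18 8 5 4 12 11 10 15 13 2 7)| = 12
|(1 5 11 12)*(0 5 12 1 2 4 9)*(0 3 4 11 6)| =|(0 5 6)(1 12 2 11)(3 4 9)| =12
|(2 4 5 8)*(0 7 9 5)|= |(0 7 9 5 8 2 4)|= 7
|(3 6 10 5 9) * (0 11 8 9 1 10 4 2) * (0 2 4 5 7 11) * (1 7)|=|(1 10)(3 6 5 7 11 8 9)|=14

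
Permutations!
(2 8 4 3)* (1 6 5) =(1 6 5)(2 8 4 3) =[0, 6, 8, 2, 3, 1, 5, 7, 4]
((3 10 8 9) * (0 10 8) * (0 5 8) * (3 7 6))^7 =(0 3 6 7 9 8 5 10)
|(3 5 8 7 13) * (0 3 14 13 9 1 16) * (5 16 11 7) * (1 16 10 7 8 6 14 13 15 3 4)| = 14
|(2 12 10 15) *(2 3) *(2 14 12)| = 5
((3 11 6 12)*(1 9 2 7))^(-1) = (1 7 2 9)(3 12 6 11)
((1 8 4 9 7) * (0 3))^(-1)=(0 3)(1 7 9 4 8)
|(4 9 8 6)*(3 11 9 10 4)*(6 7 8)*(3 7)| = 6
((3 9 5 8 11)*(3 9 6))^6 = ((3 6)(5 8 11 9))^6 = (5 11)(8 9)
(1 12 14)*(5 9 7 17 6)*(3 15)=(1 12 14)(3 15)(5 9 7 17 6)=[0, 12, 2, 15, 4, 9, 5, 17, 8, 7, 10, 11, 14, 13, 1, 3, 16, 6]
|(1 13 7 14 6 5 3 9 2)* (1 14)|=6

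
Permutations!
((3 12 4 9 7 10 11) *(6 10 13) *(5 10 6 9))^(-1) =((3 12 4 5 10 11)(7 13 9))^(-1) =(3 11 10 5 4 12)(7 9 13)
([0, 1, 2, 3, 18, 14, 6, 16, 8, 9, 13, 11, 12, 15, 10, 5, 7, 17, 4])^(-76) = [0, 1, 2, 3, 4, 15, 6, 7, 8, 9, 14, 11, 12, 10, 5, 13, 16, 17, 18]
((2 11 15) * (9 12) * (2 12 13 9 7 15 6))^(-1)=(2 6 11)(7 12 15)(9 13)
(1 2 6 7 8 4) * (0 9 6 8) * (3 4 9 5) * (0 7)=(0 5 3 4 1 2 8 9 6)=[5, 2, 8, 4, 1, 3, 0, 7, 9, 6]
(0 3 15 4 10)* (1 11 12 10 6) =(0 3 15 4 6 1 11 12 10) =[3, 11, 2, 15, 6, 5, 1, 7, 8, 9, 0, 12, 10, 13, 14, 4]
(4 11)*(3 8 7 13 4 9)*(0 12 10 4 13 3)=[12, 1, 2, 8, 11, 5, 6, 3, 7, 0, 4, 9, 10, 13]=(13)(0 12 10 4 11 9)(3 8 7)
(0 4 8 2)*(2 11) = (0 4 8 11 2) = [4, 1, 0, 3, 8, 5, 6, 7, 11, 9, 10, 2]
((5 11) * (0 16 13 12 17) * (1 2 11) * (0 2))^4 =((0 16 13 12 17 2 11 5 1))^4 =(0 17 1 12 5 13 11 16 2)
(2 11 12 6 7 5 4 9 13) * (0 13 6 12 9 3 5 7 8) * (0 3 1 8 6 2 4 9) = (0 13 4 1 8 3 5 9 2 11) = [13, 8, 11, 5, 1, 9, 6, 7, 3, 2, 10, 0, 12, 4]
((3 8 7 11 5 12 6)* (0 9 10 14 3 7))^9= (0 14)(3 9)(5 11 7 6 12)(8 10)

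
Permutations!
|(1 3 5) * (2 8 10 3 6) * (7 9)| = |(1 6 2 8 10 3 5)(7 9)| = 14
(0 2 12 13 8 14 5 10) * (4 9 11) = (0 2 12 13 8 14 5 10)(4 9 11) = [2, 1, 12, 3, 9, 10, 6, 7, 14, 11, 0, 4, 13, 8, 5]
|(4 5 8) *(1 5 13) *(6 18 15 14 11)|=5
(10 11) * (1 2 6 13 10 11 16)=(1 2 6 13 10 16)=[0, 2, 6, 3, 4, 5, 13, 7, 8, 9, 16, 11, 12, 10, 14, 15, 1]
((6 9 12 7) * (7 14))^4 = (6 7 14 12 9) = ((6 9 12 14 7))^4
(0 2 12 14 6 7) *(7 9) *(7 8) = [2, 1, 12, 3, 4, 5, 9, 0, 7, 8, 10, 11, 14, 13, 6] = (0 2 12 14 6 9 8 7)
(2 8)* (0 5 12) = (0 5 12)(2 8) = [5, 1, 8, 3, 4, 12, 6, 7, 2, 9, 10, 11, 0]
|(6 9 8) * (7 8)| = |(6 9 7 8)| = 4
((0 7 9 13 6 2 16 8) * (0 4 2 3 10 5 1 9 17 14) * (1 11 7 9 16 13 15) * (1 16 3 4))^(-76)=(0 15 8 3 5 7 14 9 16 1 10 11 17)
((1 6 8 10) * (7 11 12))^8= (7 12 11)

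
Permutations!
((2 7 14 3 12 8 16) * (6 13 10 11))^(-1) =(2 16 8 12 3 14 7)(6 11 10 13)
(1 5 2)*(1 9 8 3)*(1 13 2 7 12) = (1 5 7 12)(2 9 8 3 13) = [0, 5, 9, 13, 4, 7, 6, 12, 3, 8, 10, 11, 1, 2]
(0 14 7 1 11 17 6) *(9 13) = (0 14 7 1 11 17 6)(9 13) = [14, 11, 2, 3, 4, 5, 0, 1, 8, 13, 10, 17, 12, 9, 7, 15, 16, 6]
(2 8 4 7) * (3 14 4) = [0, 1, 8, 14, 7, 5, 6, 2, 3, 9, 10, 11, 12, 13, 4] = (2 8 3 14 4 7)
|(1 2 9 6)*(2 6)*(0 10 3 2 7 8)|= 14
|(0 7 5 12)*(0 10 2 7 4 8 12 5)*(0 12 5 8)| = 4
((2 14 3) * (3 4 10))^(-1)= ((2 14 4 10 3))^(-1)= (2 3 10 4 14)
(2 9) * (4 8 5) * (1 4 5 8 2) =[0, 4, 9, 3, 2, 5, 6, 7, 8, 1] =(1 4 2 9)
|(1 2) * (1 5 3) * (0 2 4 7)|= 7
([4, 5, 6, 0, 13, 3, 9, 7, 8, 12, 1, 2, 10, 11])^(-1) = [3, 10, 11, 5, 0, 1, 2, 7, 8, 6, 12, 13, 9, 4]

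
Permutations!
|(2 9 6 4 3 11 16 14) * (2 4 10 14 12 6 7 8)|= 8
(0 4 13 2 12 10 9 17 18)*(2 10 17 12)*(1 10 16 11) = (0 4 13 16 11 1 10 9 12 17 18) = [4, 10, 2, 3, 13, 5, 6, 7, 8, 12, 9, 1, 17, 16, 14, 15, 11, 18, 0]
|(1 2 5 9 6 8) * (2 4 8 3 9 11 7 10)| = |(1 4 8)(2 5 11 7 10)(3 9 6)| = 15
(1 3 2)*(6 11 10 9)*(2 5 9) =[0, 3, 1, 5, 4, 9, 11, 7, 8, 6, 2, 10] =(1 3 5 9 6 11 10 2)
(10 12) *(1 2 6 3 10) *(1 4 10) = (1 2 6 3)(4 10 12) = [0, 2, 6, 1, 10, 5, 3, 7, 8, 9, 12, 11, 4]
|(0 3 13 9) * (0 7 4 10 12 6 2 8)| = |(0 3 13 9 7 4 10 12 6 2 8)| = 11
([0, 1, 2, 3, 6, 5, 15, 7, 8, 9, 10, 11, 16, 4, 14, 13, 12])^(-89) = (4 13 15 6)(12 16)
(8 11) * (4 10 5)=(4 10 5)(8 11)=[0, 1, 2, 3, 10, 4, 6, 7, 11, 9, 5, 8]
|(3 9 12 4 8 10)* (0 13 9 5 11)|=|(0 13 9 12 4 8 10 3 5 11)|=10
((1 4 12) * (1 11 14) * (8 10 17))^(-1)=(1 14 11 12 4)(8 17 10)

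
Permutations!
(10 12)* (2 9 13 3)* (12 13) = (2 9 12 10 13 3) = [0, 1, 9, 2, 4, 5, 6, 7, 8, 12, 13, 11, 10, 3]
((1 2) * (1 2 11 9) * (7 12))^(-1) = (1 9 11)(7 12)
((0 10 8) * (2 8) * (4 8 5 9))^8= (0 10 2 5 9 4 8)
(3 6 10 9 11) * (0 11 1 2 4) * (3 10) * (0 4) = (0 11 10 9 1 2)(3 6) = [11, 2, 0, 6, 4, 5, 3, 7, 8, 1, 9, 10]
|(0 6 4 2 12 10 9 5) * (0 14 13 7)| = 11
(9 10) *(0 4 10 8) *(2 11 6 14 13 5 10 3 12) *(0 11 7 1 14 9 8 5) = (0 4 3 12 2 7 1 14 13)(5 10 8 11 6 9) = [4, 14, 7, 12, 3, 10, 9, 1, 11, 5, 8, 6, 2, 0, 13]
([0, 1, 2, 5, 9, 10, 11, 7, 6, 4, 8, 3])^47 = [0, 1, 2, 11, 9, 3, 8, 7, 10, 4, 5, 6]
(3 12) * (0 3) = (0 3 12) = [3, 1, 2, 12, 4, 5, 6, 7, 8, 9, 10, 11, 0]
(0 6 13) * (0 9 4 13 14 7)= (0 6 14 7)(4 13 9)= [6, 1, 2, 3, 13, 5, 14, 0, 8, 4, 10, 11, 12, 9, 7]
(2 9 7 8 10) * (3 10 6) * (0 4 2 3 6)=(0 4 2 9 7 8)(3 10)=[4, 1, 9, 10, 2, 5, 6, 8, 0, 7, 3]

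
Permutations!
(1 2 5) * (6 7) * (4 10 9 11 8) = [0, 2, 5, 3, 10, 1, 7, 6, 4, 11, 9, 8] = (1 2 5)(4 10 9 11 8)(6 7)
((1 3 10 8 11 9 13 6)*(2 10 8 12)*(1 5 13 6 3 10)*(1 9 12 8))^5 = (1 2 3 12 13 11 5 8 6 10 9)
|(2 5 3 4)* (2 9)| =5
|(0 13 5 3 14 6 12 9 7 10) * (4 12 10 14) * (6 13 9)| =|(0 9 7 14 13 5 3 4 12 6 10)| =11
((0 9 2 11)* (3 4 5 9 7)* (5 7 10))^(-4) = (0 5 2)(3 7 4)(9 11 10)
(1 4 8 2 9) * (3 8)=[0, 4, 9, 8, 3, 5, 6, 7, 2, 1]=(1 4 3 8 2 9)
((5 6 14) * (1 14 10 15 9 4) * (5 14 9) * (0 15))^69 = ((0 15 5 6 10)(1 9 4))^69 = (0 10 6 5 15)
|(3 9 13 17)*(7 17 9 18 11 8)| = |(3 18 11 8 7 17)(9 13)| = 6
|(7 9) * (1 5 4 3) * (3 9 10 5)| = 10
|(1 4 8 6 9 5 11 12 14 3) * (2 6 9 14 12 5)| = 8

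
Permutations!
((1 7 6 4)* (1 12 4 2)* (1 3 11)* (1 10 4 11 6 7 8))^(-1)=(1 8)(2 6 3)(4 10 11 12)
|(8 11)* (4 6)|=2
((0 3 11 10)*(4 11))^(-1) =((0 3 4 11 10))^(-1) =(0 10 11 4 3)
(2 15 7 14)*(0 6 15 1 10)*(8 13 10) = (0 6 15 7 14 2 1 8 13 10) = [6, 8, 1, 3, 4, 5, 15, 14, 13, 9, 0, 11, 12, 10, 2, 7]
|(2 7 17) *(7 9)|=|(2 9 7 17)|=4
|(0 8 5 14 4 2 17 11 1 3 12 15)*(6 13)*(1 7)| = 26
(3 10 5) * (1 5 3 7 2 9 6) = [0, 5, 9, 10, 4, 7, 1, 2, 8, 6, 3] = (1 5 7 2 9 6)(3 10)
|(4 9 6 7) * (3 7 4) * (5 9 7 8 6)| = |(3 8 6 4 7)(5 9)| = 10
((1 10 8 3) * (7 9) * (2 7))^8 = ((1 10 8 3)(2 7 9))^8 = (10)(2 9 7)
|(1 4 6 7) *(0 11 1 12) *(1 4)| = |(0 11 4 6 7 12)| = 6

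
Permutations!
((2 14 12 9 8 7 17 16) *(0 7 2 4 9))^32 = ((0 7 17 16 4 9 8 2 14 12))^32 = (0 17 4 8 14)(2 12 7 16 9)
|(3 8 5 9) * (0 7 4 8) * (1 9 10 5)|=|(0 7 4 8 1 9 3)(5 10)|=14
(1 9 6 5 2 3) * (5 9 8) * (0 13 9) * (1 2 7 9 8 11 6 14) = (0 13 8 5 7 9 14 1 11 6)(2 3) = [13, 11, 3, 2, 4, 7, 0, 9, 5, 14, 10, 6, 12, 8, 1]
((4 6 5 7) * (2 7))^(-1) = ((2 7 4 6 5))^(-1) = (2 5 6 4 7)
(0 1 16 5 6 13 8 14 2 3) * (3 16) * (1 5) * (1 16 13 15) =(16)(0 5 6 15 1 3)(2 13 8 14) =[5, 3, 13, 0, 4, 6, 15, 7, 14, 9, 10, 11, 12, 8, 2, 1, 16]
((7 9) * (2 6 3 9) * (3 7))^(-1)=(2 7 6)(3 9)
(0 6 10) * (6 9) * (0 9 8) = [8, 1, 2, 3, 4, 5, 10, 7, 0, 6, 9] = (0 8)(6 10 9)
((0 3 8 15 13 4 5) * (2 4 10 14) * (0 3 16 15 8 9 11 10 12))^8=((0 16 15 13 12)(2 4 5 3 9 11 10 14))^8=(0 13 16 12 15)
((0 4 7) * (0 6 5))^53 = (0 6 4 5 7)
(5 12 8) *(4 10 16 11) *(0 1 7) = (0 1 7)(4 10 16 11)(5 12 8) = [1, 7, 2, 3, 10, 12, 6, 0, 5, 9, 16, 4, 8, 13, 14, 15, 11]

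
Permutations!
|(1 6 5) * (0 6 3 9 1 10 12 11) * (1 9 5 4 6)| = 14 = |(0 1 3 5 10 12 11)(4 6)|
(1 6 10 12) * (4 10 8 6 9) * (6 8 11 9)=(1 6 11 9 4 10 12)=[0, 6, 2, 3, 10, 5, 11, 7, 8, 4, 12, 9, 1]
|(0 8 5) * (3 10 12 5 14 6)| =8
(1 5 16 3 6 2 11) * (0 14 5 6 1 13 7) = [14, 6, 11, 1, 4, 16, 2, 0, 8, 9, 10, 13, 12, 7, 5, 15, 3] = (0 14 5 16 3 1 6 2 11 13 7)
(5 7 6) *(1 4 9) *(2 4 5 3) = (1 5 7 6 3 2 4 9) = [0, 5, 4, 2, 9, 7, 3, 6, 8, 1]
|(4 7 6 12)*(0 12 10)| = 6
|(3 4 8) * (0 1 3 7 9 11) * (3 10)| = 9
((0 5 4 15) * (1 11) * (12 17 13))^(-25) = ((0 5 4 15)(1 11)(12 17 13))^(-25) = (0 15 4 5)(1 11)(12 13 17)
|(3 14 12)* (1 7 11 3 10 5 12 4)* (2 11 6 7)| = 6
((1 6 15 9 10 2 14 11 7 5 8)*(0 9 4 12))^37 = ((0 9 10 2 14 11 7 5 8 1 6 15 4 12))^37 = (0 1 14 12 8 2 4 5 10 15 7 9 6 11)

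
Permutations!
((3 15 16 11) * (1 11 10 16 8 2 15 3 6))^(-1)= (1 6 11)(2 8 15)(10 16)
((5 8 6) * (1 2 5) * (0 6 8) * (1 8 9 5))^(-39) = ((0 6 8 9 5)(1 2))^(-39) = (0 6 8 9 5)(1 2)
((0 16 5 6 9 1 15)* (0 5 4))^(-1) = (0 4 16)(1 9 6 5 15)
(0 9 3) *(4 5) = [9, 1, 2, 0, 5, 4, 6, 7, 8, 3] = (0 9 3)(4 5)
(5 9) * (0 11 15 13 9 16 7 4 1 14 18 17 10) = (0 11 15 13 9 5 16 7 4 1 14 18 17 10) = [11, 14, 2, 3, 1, 16, 6, 4, 8, 5, 0, 15, 12, 9, 18, 13, 7, 10, 17]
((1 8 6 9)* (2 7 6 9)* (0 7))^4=((0 7 6 2)(1 8 9))^4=(1 8 9)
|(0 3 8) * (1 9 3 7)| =|(0 7 1 9 3 8)| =6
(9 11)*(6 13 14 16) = (6 13 14 16)(9 11) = [0, 1, 2, 3, 4, 5, 13, 7, 8, 11, 10, 9, 12, 14, 16, 15, 6]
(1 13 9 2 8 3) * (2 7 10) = (1 13 9 7 10 2 8 3) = [0, 13, 8, 1, 4, 5, 6, 10, 3, 7, 2, 11, 12, 9]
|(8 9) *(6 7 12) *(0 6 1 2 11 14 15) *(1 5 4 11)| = |(0 6 7 12 5 4 11 14 15)(1 2)(8 9)| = 18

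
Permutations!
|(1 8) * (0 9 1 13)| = 5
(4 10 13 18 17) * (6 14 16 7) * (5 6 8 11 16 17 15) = (4 10 13 18 15 5 6 14 17)(7 8 11 16) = [0, 1, 2, 3, 10, 6, 14, 8, 11, 9, 13, 16, 12, 18, 17, 5, 7, 4, 15]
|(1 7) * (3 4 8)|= 6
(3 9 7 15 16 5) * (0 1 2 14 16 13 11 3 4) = (0 1 2 14 16 5 4)(3 9 7 15 13 11) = [1, 2, 14, 9, 0, 4, 6, 15, 8, 7, 10, 3, 12, 11, 16, 13, 5]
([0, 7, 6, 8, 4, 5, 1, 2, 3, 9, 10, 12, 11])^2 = [0, 2, 1, 3, 4, 5, 7, 6, 8, 9, 10, 11, 12]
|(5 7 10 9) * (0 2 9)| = 6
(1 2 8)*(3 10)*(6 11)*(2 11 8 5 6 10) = [0, 11, 5, 2, 4, 6, 8, 7, 1, 9, 3, 10] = (1 11 10 3 2 5 6 8)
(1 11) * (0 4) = (0 4)(1 11) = [4, 11, 2, 3, 0, 5, 6, 7, 8, 9, 10, 1]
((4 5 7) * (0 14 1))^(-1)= ((0 14 1)(4 5 7))^(-1)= (0 1 14)(4 7 5)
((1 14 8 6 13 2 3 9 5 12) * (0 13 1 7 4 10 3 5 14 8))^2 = (0 2 12 4 3 14 13 5 7 10 9)(1 6 8)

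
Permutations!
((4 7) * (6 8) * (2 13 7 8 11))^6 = (2 11 6 8 4 7 13)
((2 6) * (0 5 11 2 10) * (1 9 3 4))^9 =((0 5 11 2 6 10)(1 9 3 4))^9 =(0 2)(1 9 3 4)(5 6)(10 11)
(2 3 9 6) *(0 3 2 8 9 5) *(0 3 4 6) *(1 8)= (0 4 6 1 8 9)(3 5)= [4, 8, 2, 5, 6, 3, 1, 7, 9, 0]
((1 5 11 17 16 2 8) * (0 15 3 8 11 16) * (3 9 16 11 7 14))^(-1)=((0 15 9 16 2 7 14 3 8 1 5 11 17))^(-1)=(0 17 11 5 1 8 3 14 7 2 16 9 15)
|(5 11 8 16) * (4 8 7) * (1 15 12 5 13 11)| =|(1 15 12 5)(4 8 16 13 11 7)| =12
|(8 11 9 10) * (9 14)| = |(8 11 14 9 10)| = 5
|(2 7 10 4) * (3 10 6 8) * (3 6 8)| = 7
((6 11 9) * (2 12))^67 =(2 12)(6 11 9) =((2 12)(6 11 9))^67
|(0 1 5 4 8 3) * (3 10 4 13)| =15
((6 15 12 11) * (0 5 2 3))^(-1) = ((0 5 2 3)(6 15 12 11))^(-1) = (0 3 2 5)(6 11 12 15)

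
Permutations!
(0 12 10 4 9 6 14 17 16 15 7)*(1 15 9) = [12, 15, 2, 3, 1, 5, 14, 0, 8, 6, 4, 11, 10, 13, 17, 7, 9, 16] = (0 12 10 4 1 15 7)(6 14 17 16 9)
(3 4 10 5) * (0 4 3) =(0 4 10 5) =[4, 1, 2, 3, 10, 0, 6, 7, 8, 9, 5]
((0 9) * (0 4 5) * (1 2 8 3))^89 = ((0 9 4 5)(1 2 8 3))^89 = (0 9 4 5)(1 2 8 3)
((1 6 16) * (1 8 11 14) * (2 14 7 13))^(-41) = (1 11 14 8 2 16 13 6 7)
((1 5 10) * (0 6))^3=((0 6)(1 5 10))^3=(10)(0 6)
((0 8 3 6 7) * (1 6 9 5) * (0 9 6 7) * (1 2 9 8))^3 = ((0 1 7 8 3 6)(2 9 5))^3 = (9)(0 8)(1 3)(6 7)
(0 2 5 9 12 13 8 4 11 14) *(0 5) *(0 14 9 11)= [2, 1, 14, 3, 0, 11, 6, 7, 4, 12, 10, 9, 13, 8, 5]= (0 2 14 5 11 9 12 13 8 4)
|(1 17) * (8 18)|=|(1 17)(8 18)|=2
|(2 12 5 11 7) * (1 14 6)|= |(1 14 6)(2 12 5 11 7)|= 15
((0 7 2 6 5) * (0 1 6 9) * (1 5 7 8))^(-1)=((0 8 1 6 7 2 9))^(-1)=(0 9 2 7 6 1 8)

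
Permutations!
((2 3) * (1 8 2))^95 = (1 3 2 8)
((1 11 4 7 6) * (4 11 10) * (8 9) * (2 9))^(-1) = (11)(1 6 7 4 10)(2 8 9)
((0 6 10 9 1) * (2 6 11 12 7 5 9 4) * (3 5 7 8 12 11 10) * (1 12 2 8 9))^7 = (0 5 6 8 10 1 3 2 4)(9 12)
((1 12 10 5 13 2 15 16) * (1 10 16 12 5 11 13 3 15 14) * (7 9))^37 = ((1 5 3 15 12 16 10 11 13 2 14)(7 9))^37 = (1 12 13 5 16 2 3 10 14 15 11)(7 9)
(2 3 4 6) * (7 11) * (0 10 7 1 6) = (0 10 7 11 1 6 2 3 4) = [10, 6, 3, 4, 0, 5, 2, 11, 8, 9, 7, 1]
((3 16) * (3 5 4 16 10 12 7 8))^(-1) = (3 8 7 12 10)(4 5 16)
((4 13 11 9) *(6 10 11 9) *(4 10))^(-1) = (4 6 11 10 9 13)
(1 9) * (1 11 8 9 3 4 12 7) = (1 3 4 12 7)(8 9 11) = [0, 3, 2, 4, 12, 5, 6, 1, 9, 11, 10, 8, 7]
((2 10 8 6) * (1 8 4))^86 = ((1 8 6 2 10 4))^86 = (1 6 10)(2 4 8)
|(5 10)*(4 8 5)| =|(4 8 5 10)| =4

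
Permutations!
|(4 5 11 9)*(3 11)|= |(3 11 9 4 5)|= 5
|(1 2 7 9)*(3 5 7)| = 6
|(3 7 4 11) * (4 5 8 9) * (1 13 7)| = 9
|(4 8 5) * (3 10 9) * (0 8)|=|(0 8 5 4)(3 10 9)|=12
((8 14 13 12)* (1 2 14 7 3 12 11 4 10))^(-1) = (1 10 4 11 13 14 2)(3 7 8 12)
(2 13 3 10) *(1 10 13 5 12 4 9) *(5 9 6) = (1 10 2 9)(3 13)(4 6 5 12) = [0, 10, 9, 13, 6, 12, 5, 7, 8, 1, 2, 11, 4, 3]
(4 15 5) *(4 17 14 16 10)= (4 15 5 17 14 16 10)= [0, 1, 2, 3, 15, 17, 6, 7, 8, 9, 4, 11, 12, 13, 16, 5, 10, 14]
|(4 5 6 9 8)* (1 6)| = 6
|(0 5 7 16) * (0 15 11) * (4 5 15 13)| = 15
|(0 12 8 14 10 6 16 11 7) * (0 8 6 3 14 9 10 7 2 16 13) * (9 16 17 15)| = |(0 12 6 13)(2 17 15 9 10 3 14 7 8 16 11)| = 44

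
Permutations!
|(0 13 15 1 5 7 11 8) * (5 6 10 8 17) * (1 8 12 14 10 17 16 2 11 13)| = |(0 1 6 17 5 7 13 15 8)(2 11 16)(10 12 14)| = 9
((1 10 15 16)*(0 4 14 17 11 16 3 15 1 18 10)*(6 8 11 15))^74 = ((0 4 14 17 15 3 6 8 11 16 18 10 1))^74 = (0 16 3 4 18 6 14 10 8 17 1 11 15)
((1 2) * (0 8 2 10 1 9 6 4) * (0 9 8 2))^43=((0 2 8)(1 10)(4 9 6))^43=(0 2 8)(1 10)(4 9 6)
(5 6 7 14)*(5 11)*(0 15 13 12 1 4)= [15, 4, 2, 3, 0, 6, 7, 14, 8, 9, 10, 5, 1, 12, 11, 13]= (0 15 13 12 1 4)(5 6 7 14 11)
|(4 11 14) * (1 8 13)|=3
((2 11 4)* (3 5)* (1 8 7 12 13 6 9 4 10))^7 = ((1 8 7 12 13 6 9 4 2 11 10)(3 5))^7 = (1 4 12 10 9 7 11 6 8 2 13)(3 5)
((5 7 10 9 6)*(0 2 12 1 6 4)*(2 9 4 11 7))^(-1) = (0 4 10 7 11 9)(1 12 2 5 6)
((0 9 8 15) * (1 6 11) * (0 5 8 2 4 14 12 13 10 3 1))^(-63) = ((0 9 2 4 14 12 13 10 3 1 6 11)(5 8 15))^(-63) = (15)(0 1 13 4)(2 11 3 12)(6 10 14 9)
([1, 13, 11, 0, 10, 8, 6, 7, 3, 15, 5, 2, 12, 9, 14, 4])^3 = [9, 15, 11, 13, 8, 0, 6, 7, 1, 10, 3, 2, 12, 4, 14, 5]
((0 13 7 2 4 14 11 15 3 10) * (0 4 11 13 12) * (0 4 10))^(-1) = (0 3 15 11 2 7 13 14 4 12)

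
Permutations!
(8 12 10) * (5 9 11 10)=[0, 1, 2, 3, 4, 9, 6, 7, 12, 11, 8, 10, 5]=(5 9 11 10 8 12)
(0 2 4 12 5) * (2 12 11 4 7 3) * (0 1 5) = (0 12)(1 5)(2 7 3)(4 11) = [12, 5, 7, 2, 11, 1, 6, 3, 8, 9, 10, 4, 0]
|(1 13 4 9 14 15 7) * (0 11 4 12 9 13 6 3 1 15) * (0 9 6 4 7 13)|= 10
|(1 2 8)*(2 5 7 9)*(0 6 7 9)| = 15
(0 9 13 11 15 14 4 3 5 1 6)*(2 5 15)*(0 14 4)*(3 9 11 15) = (0 11 2 5 1 6 14)(4 9 13 15) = [11, 6, 5, 3, 9, 1, 14, 7, 8, 13, 10, 2, 12, 15, 0, 4]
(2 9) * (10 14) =(2 9)(10 14) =[0, 1, 9, 3, 4, 5, 6, 7, 8, 2, 14, 11, 12, 13, 10]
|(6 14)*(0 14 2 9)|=|(0 14 6 2 9)|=5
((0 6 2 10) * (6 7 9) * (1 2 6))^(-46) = ((0 7 9 1 2 10))^(-46) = (0 9 2)(1 10 7)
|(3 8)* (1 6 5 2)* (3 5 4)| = 7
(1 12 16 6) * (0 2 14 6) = (0 2 14 6 1 12 16) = [2, 12, 14, 3, 4, 5, 1, 7, 8, 9, 10, 11, 16, 13, 6, 15, 0]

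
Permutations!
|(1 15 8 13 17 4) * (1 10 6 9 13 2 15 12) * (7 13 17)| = |(1 12)(2 15 8)(4 10 6 9 17)(7 13)| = 30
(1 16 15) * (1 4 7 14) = (1 16 15 4 7 14) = [0, 16, 2, 3, 7, 5, 6, 14, 8, 9, 10, 11, 12, 13, 1, 4, 15]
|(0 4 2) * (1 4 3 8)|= 6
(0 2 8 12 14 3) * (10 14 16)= (0 2 8 12 16 10 14 3)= [2, 1, 8, 0, 4, 5, 6, 7, 12, 9, 14, 11, 16, 13, 3, 15, 10]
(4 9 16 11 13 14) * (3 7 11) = [0, 1, 2, 7, 9, 5, 6, 11, 8, 16, 10, 13, 12, 14, 4, 15, 3] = (3 7 11 13 14 4 9 16)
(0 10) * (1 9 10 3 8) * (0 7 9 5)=(0 3 8 1 5)(7 9 10)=[3, 5, 2, 8, 4, 0, 6, 9, 1, 10, 7]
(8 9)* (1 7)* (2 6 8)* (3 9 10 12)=(1 7)(2 6 8 10 12 3 9)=[0, 7, 6, 9, 4, 5, 8, 1, 10, 2, 12, 11, 3]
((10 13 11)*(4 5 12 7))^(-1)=((4 5 12 7)(10 13 11))^(-1)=(4 7 12 5)(10 11 13)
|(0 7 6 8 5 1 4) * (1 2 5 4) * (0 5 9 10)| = |(0 7 6 8 4 5 2 9 10)| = 9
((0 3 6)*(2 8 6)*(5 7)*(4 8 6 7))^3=((0 3 2 6)(4 8 7 5))^3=(0 6 2 3)(4 5 7 8)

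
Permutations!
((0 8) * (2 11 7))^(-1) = (0 8)(2 7 11)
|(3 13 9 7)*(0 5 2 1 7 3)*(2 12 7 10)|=12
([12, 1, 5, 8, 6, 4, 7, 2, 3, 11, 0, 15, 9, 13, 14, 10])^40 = [15, 1, 2, 3, 4, 5, 6, 7, 8, 0, 11, 12, 10, 13, 14, 9]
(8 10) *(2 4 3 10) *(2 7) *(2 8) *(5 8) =[0, 1, 4, 10, 3, 8, 6, 5, 7, 9, 2] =(2 4 3 10)(5 8 7)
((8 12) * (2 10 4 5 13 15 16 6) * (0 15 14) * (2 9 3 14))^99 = (0 15 16 6 9 3 14)(2 13 5 4 10)(8 12)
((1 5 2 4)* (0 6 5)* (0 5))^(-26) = (6)(1 2)(4 5) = ((0 6)(1 5 2 4))^(-26)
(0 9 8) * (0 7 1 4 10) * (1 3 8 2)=(0 9 2 1 4 10)(3 8 7)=[9, 4, 1, 8, 10, 5, 6, 3, 7, 2, 0]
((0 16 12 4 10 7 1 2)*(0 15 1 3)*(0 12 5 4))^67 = ((0 16 5 4 10 7 3 12)(1 2 15))^67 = (0 4 3 16 10 12 5 7)(1 2 15)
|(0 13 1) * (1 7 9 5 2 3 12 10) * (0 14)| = 11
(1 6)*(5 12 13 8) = [0, 6, 2, 3, 4, 12, 1, 7, 5, 9, 10, 11, 13, 8] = (1 6)(5 12 13 8)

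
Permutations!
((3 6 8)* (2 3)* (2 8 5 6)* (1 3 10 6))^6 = (10)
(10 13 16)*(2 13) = (2 13 16 10) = [0, 1, 13, 3, 4, 5, 6, 7, 8, 9, 2, 11, 12, 16, 14, 15, 10]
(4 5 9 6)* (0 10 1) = (0 10 1)(4 5 9 6) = [10, 0, 2, 3, 5, 9, 4, 7, 8, 6, 1]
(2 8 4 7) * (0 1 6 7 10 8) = (0 1 6 7 2)(4 10 8) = [1, 6, 0, 3, 10, 5, 7, 2, 4, 9, 8]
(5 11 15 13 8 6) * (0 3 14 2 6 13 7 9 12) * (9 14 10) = (0 3 10 9 12)(2 6 5 11 15 7 14)(8 13) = [3, 1, 6, 10, 4, 11, 5, 14, 13, 12, 9, 15, 0, 8, 2, 7]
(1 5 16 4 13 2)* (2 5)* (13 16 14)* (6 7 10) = (1 2)(4 16)(5 14 13)(6 7 10) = [0, 2, 1, 3, 16, 14, 7, 10, 8, 9, 6, 11, 12, 5, 13, 15, 4]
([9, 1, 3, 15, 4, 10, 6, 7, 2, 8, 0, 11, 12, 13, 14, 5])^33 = [9, 1, 3, 15, 4, 10, 6, 7, 2, 8, 0, 11, 12, 13, 14, 5]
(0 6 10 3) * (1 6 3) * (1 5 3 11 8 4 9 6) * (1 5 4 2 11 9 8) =(0 9 6 10 4 8 2 11 1 5 3) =[9, 5, 11, 0, 8, 3, 10, 7, 2, 6, 4, 1]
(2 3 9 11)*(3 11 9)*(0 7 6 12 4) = [7, 1, 11, 3, 0, 5, 12, 6, 8, 9, 10, 2, 4] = (0 7 6 12 4)(2 11)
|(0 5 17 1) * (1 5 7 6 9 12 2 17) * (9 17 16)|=|(0 7 6 17 5 1)(2 16 9 12)|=12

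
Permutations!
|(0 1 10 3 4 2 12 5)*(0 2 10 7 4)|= |(0 1 7 4 10 3)(2 12 5)|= 6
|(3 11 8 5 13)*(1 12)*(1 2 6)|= 20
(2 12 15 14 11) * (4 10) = (2 12 15 14 11)(4 10) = [0, 1, 12, 3, 10, 5, 6, 7, 8, 9, 4, 2, 15, 13, 11, 14]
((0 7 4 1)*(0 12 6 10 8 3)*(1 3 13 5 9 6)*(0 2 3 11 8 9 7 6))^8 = ((0 6 10 9)(1 12)(2 3)(4 11 8 13 5 7))^8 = (4 8 5)(7 11 13)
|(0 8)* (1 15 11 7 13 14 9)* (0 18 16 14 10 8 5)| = 22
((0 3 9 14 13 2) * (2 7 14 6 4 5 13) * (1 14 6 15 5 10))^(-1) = (0 2 14 1 10 4 6 7 13 5 15 9 3)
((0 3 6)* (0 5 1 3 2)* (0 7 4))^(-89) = ((0 2 7 4)(1 3 6 5))^(-89) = (0 4 7 2)(1 5 6 3)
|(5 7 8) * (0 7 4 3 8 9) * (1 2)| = 12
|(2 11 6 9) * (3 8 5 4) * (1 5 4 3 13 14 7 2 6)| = 10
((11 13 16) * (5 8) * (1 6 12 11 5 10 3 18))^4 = (1 13 10 6 16 3 12 5 18 11 8)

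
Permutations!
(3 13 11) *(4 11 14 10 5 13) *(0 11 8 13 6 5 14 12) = (0 11 3 4 8 13 12)(5 6)(10 14) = [11, 1, 2, 4, 8, 6, 5, 7, 13, 9, 14, 3, 0, 12, 10]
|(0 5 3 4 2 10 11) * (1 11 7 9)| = 10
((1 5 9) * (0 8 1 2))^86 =(0 1 9)(2 8 5) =((0 8 1 5 9 2))^86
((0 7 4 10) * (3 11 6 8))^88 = (11)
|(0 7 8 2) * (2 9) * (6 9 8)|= 5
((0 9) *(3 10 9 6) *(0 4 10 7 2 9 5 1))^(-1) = (0 1 5 10 4 9 2 7 3 6)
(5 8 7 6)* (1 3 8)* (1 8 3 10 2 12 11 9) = (1 10 2 12 11 9)(5 8 7 6) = [0, 10, 12, 3, 4, 8, 5, 6, 7, 1, 2, 9, 11]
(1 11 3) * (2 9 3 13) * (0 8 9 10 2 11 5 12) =(0 8 9 3 1 5 12)(2 10)(11 13) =[8, 5, 10, 1, 4, 12, 6, 7, 9, 3, 2, 13, 0, 11]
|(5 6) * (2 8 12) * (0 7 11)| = 6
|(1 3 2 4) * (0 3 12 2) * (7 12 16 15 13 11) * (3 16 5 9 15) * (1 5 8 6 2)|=|(0 16 3)(1 8 6 2 4 5 9 15 13 11 7 12)|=12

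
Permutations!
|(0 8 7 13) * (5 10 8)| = 6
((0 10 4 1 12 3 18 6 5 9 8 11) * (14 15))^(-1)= (0 11 8 9 5 6 18 3 12 1 4 10)(14 15)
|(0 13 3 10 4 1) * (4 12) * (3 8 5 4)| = 6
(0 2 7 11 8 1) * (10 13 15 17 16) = [2, 0, 7, 3, 4, 5, 6, 11, 1, 9, 13, 8, 12, 15, 14, 17, 10, 16] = (0 2 7 11 8 1)(10 13 15 17 16)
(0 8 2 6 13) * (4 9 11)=(0 8 2 6 13)(4 9 11)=[8, 1, 6, 3, 9, 5, 13, 7, 2, 11, 10, 4, 12, 0]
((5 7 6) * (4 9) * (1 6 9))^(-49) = (1 4 9 7 5 6)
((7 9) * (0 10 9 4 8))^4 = (0 4 9)(7 10 8)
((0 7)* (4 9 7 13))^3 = (0 9 13 7 4)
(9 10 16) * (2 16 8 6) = (2 16 9 10 8 6) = [0, 1, 16, 3, 4, 5, 2, 7, 6, 10, 8, 11, 12, 13, 14, 15, 9]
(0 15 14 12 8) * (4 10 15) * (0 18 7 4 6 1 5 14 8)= (0 6 1 5 14 12)(4 10 15 8 18 7)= [6, 5, 2, 3, 10, 14, 1, 4, 18, 9, 15, 11, 0, 13, 12, 8, 16, 17, 7]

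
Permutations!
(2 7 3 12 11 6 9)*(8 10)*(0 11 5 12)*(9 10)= (0 11 6 10 8 9 2 7 3)(5 12)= [11, 1, 7, 0, 4, 12, 10, 3, 9, 2, 8, 6, 5]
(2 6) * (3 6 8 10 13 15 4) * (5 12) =(2 8 10 13 15 4 3 6)(5 12) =[0, 1, 8, 6, 3, 12, 2, 7, 10, 9, 13, 11, 5, 15, 14, 4]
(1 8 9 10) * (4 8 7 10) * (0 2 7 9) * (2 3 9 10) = (0 3 9 4 8)(1 10)(2 7) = [3, 10, 7, 9, 8, 5, 6, 2, 0, 4, 1]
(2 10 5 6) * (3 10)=(2 3 10 5 6)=[0, 1, 3, 10, 4, 6, 2, 7, 8, 9, 5]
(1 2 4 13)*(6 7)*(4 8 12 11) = (1 2 8 12 11 4 13)(6 7) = [0, 2, 8, 3, 13, 5, 7, 6, 12, 9, 10, 4, 11, 1]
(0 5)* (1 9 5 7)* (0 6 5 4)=(0 7 1 9 4)(5 6)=[7, 9, 2, 3, 0, 6, 5, 1, 8, 4]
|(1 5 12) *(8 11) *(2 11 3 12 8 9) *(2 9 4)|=|(1 5 8 3 12)(2 11 4)|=15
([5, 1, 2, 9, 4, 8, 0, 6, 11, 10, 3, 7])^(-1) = (0 6 7 11 8 5)(3 10 9)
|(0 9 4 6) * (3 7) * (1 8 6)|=6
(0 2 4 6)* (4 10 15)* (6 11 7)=(0 2 10 15 4 11 7 6)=[2, 1, 10, 3, 11, 5, 0, 6, 8, 9, 15, 7, 12, 13, 14, 4]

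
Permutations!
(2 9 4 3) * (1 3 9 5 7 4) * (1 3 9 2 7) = (1 9 3 7 4 2 5) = [0, 9, 5, 7, 2, 1, 6, 4, 8, 3]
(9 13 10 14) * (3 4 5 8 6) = [0, 1, 2, 4, 5, 8, 3, 7, 6, 13, 14, 11, 12, 10, 9] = (3 4 5 8 6)(9 13 10 14)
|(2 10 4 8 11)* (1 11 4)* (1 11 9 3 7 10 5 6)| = |(1 9 3 7 10 11 2 5 6)(4 8)| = 18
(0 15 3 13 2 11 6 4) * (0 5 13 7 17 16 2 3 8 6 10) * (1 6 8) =[15, 6, 11, 7, 5, 13, 4, 17, 8, 9, 0, 10, 12, 3, 14, 1, 2, 16] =(0 15 1 6 4 5 13 3 7 17 16 2 11 10)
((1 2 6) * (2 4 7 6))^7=((1 4 7 6))^7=(1 6 7 4)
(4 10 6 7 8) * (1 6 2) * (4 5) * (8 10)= (1 6 7 10 2)(4 8 5)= [0, 6, 1, 3, 8, 4, 7, 10, 5, 9, 2]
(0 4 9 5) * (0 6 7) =(0 4 9 5 6 7) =[4, 1, 2, 3, 9, 6, 7, 0, 8, 5]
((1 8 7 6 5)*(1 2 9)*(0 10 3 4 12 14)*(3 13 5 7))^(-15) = ((0 10 13 5 2 9 1 8 3 4 12 14)(6 7))^(-15) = (0 4 1 5)(2 10 12 8)(3 9 13 14)(6 7)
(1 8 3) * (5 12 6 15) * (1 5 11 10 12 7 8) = (3 5 7 8)(6 15 11 10 12) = [0, 1, 2, 5, 4, 7, 15, 8, 3, 9, 12, 10, 6, 13, 14, 11]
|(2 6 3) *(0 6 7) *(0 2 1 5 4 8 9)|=|(0 6 3 1 5 4 8 9)(2 7)|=8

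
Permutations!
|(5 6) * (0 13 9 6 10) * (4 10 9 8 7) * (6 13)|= 9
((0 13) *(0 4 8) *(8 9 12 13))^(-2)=((0 8)(4 9 12 13))^(-2)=(4 12)(9 13)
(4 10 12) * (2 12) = (2 12 4 10) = [0, 1, 12, 3, 10, 5, 6, 7, 8, 9, 2, 11, 4]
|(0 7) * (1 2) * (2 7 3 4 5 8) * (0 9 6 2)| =|(0 3 4 5 8)(1 7 9 6 2)| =5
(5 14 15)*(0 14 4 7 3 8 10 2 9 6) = [14, 1, 9, 8, 7, 4, 0, 3, 10, 6, 2, 11, 12, 13, 15, 5] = (0 14 15 5 4 7 3 8 10 2 9 6)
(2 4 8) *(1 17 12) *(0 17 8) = [17, 8, 4, 3, 0, 5, 6, 7, 2, 9, 10, 11, 1, 13, 14, 15, 16, 12] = (0 17 12 1 8 2 4)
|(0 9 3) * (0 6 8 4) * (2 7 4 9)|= |(0 2 7 4)(3 6 8 9)|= 4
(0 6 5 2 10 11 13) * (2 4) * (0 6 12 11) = [12, 1, 10, 3, 2, 4, 5, 7, 8, 9, 0, 13, 11, 6] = (0 12 11 13 6 5 4 2 10)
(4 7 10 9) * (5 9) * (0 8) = (0 8)(4 7 10 5 9) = [8, 1, 2, 3, 7, 9, 6, 10, 0, 4, 5]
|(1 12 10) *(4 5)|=6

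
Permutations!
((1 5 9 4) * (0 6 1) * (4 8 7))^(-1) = (0 4 7 8 9 5 1 6)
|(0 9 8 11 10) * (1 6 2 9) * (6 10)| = 15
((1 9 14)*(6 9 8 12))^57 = (1 6)(8 9)(12 14)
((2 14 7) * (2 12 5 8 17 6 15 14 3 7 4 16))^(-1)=((2 3 7 12 5 8 17 6 15 14 4 16))^(-1)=(2 16 4 14 15 6 17 8 5 12 7 3)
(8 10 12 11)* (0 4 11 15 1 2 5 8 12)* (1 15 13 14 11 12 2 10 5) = (15)(0 4 12 13 14 11 2 1 10)(5 8) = [4, 10, 1, 3, 12, 8, 6, 7, 5, 9, 0, 2, 13, 14, 11, 15]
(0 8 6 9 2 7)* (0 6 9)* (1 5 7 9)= (0 8 1 5 7 6)(2 9)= [8, 5, 9, 3, 4, 7, 0, 6, 1, 2]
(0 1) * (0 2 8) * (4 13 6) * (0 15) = (0 1 2 8 15)(4 13 6) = [1, 2, 8, 3, 13, 5, 4, 7, 15, 9, 10, 11, 12, 6, 14, 0]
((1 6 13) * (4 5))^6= (13)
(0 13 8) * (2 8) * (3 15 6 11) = (0 13 2 8)(3 15 6 11) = [13, 1, 8, 15, 4, 5, 11, 7, 0, 9, 10, 3, 12, 2, 14, 6]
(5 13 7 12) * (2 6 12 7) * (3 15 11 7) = (2 6 12 5 13)(3 15 11 7) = [0, 1, 6, 15, 4, 13, 12, 3, 8, 9, 10, 7, 5, 2, 14, 11]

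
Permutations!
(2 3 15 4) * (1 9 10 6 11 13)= (1 9 10 6 11 13)(2 3 15 4)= [0, 9, 3, 15, 2, 5, 11, 7, 8, 10, 6, 13, 12, 1, 14, 4]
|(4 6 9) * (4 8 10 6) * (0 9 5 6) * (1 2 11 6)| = 20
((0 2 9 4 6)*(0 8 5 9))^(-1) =(0 2)(4 9 5 8 6)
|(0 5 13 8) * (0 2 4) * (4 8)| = |(0 5 13 4)(2 8)| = 4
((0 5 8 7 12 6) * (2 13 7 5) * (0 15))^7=(15)(5 8)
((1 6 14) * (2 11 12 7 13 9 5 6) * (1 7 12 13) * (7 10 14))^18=(14)(1 11 9 6)(2 13 5 7)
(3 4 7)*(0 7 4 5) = (0 7 3 5) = [7, 1, 2, 5, 4, 0, 6, 3]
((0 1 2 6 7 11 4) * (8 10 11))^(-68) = ((0 1 2 6 7 8 10 11 4))^(-68) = (0 7 4 6 11 2 10 1 8)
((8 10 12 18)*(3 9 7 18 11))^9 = ((3 9 7 18 8 10 12 11))^9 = (3 9 7 18 8 10 12 11)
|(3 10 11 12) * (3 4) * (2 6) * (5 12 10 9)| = 10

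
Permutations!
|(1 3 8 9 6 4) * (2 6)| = 7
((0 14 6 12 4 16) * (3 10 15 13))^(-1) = ((0 14 6 12 4 16)(3 10 15 13))^(-1) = (0 16 4 12 6 14)(3 13 15 10)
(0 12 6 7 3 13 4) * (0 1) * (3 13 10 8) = (0 12 6 7 13 4 1)(3 10 8) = [12, 0, 2, 10, 1, 5, 7, 13, 3, 9, 8, 11, 6, 4]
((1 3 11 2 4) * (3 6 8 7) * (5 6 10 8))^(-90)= ((1 10 8 7 3 11 2 4)(5 6))^(-90)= (1 2 3 8)(4 11 7 10)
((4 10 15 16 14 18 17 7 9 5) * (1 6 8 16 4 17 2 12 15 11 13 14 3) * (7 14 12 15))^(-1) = ((1 6 8 16 3)(2 15 4 10 11 13 12 7 9 5 17 14 18))^(-1) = (1 3 16 8 6)(2 18 14 17 5 9 7 12 13 11 10 4 15)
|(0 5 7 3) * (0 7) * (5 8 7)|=|(0 8 7 3 5)|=5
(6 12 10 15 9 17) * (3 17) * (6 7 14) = (3 17 7 14 6 12 10 15 9) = [0, 1, 2, 17, 4, 5, 12, 14, 8, 3, 15, 11, 10, 13, 6, 9, 16, 7]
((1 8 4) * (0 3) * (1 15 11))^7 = (0 3)(1 4 11 8 15)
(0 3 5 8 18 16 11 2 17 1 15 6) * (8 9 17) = [3, 15, 8, 5, 4, 9, 0, 7, 18, 17, 10, 2, 12, 13, 14, 6, 11, 1, 16] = (0 3 5 9 17 1 15 6)(2 8 18 16 11)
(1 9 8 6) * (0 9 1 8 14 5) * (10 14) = (0 9 10 14 5)(6 8) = [9, 1, 2, 3, 4, 0, 8, 7, 6, 10, 14, 11, 12, 13, 5]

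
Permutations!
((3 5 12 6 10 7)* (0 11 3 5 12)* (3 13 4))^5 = (0 12)(3 5)(4 7)(6 11)(10 13)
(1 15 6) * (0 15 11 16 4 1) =(0 15 6)(1 11 16 4) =[15, 11, 2, 3, 1, 5, 0, 7, 8, 9, 10, 16, 12, 13, 14, 6, 4]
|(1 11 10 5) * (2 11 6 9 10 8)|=|(1 6 9 10 5)(2 11 8)|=15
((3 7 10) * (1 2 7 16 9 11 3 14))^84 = ((1 2 7 10 14)(3 16 9 11))^84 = (16)(1 14 10 7 2)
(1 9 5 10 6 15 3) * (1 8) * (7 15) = (1 9 5 10 6 7 15 3 8) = [0, 9, 2, 8, 4, 10, 7, 15, 1, 5, 6, 11, 12, 13, 14, 3]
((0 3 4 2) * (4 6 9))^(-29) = ((0 3 6 9 4 2))^(-29) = (0 3 6 9 4 2)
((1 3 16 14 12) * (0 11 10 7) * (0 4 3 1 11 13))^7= (0 13)(3 4 7 10 11 12 14 16)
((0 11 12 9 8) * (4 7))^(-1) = ((0 11 12 9 8)(4 7))^(-1) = (0 8 9 12 11)(4 7)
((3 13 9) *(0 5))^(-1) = (0 5)(3 9 13)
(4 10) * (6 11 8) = (4 10)(6 11 8) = [0, 1, 2, 3, 10, 5, 11, 7, 6, 9, 4, 8]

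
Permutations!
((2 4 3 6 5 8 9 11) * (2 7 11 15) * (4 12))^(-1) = (2 15 9 8 5 6 3 4 12)(7 11)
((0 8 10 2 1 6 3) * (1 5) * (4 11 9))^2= ((0 8 10 2 5 1 6 3)(4 11 9))^2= (0 10 5 6)(1 3 8 2)(4 9 11)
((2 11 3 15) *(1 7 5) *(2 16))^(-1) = (1 5 7)(2 16 15 3 11)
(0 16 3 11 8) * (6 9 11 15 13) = (0 16 3 15 13 6 9 11 8) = [16, 1, 2, 15, 4, 5, 9, 7, 0, 11, 10, 8, 12, 6, 14, 13, 3]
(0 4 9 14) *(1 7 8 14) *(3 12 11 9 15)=(0 4 15 3 12 11 9 1 7 8 14)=[4, 7, 2, 12, 15, 5, 6, 8, 14, 1, 10, 9, 11, 13, 0, 3]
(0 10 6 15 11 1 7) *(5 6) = [10, 7, 2, 3, 4, 6, 15, 0, 8, 9, 5, 1, 12, 13, 14, 11] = (0 10 5 6 15 11 1 7)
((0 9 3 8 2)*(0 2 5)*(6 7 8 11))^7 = ((0 9 3 11 6 7 8 5))^7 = (0 5 8 7 6 11 3 9)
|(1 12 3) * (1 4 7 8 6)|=|(1 12 3 4 7 8 6)|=7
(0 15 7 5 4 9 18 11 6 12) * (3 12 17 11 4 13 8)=(0 15 7 5 13 8 3 12)(4 9 18)(6 17 11)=[15, 1, 2, 12, 9, 13, 17, 5, 3, 18, 10, 6, 0, 8, 14, 7, 16, 11, 4]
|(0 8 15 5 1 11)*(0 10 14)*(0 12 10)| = |(0 8 15 5 1 11)(10 14 12)| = 6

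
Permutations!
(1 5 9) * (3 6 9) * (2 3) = [0, 5, 3, 6, 4, 2, 9, 7, 8, 1] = (1 5 2 3 6 9)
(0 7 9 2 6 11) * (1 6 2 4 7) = (0 1 6 11)(4 7 9) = [1, 6, 2, 3, 7, 5, 11, 9, 8, 4, 10, 0]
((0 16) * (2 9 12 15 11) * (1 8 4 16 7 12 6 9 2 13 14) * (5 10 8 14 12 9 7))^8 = ((0 5 10 8 4 16)(1 14)(6 7 9)(11 13 12 15))^8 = (0 10 4)(5 8 16)(6 9 7)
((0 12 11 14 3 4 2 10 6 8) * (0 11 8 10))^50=(0 8 14 4)(2 12 11 3)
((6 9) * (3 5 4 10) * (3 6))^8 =(3 4 6)(5 10 9)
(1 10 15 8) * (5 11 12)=(1 10 15 8)(5 11 12)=[0, 10, 2, 3, 4, 11, 6, 7, 1, 9, 15, 12, 5, 13, 14, 8]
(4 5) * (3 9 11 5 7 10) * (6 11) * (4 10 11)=(3 9 6 4 7 11 5 10)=[0, 1, 2, 9, 7, 10, 4, 11, 8, 6, 3, 5]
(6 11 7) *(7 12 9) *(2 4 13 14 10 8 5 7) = (2 4 13 14 10 8 5 7 6 11 12 9) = [0, 1, 4, 3, 13, 7, 11, 6, 5, 2, 8, 12, 9, 14, 10]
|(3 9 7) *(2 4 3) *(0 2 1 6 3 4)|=10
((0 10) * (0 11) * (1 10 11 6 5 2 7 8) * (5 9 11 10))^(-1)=(0 11 9 6 10)(1 8 7 2 5)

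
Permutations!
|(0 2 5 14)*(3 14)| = |(0 2 5 3 14)| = 5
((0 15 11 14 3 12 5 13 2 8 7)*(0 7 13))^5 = (0 12 14 15 5 3 11)(2 13 8) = ((0 15 11 14 3 12 5)(2 8 13))^5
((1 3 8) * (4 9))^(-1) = (1 8 3)(4 9) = ((1 3 8)(4 9))^(-1)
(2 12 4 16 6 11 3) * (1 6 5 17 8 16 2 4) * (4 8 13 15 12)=(1 6 11 3 8 16 5 17 13 15 12)(2 4)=[0, 6, 4, 8, 2, 17, 11, 7, 16, 9, 10, 3, 1, 15, 14, 12, 5, 13]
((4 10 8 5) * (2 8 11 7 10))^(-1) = (2 4 5 8)(7 11 10)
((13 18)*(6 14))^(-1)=((6 14)(13 18))^(-1)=(6 14)(13 18)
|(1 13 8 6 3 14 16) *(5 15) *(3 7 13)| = 4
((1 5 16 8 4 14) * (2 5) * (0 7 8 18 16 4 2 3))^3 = (0 2 14)(1 7 5)(3 8 4)(16 18)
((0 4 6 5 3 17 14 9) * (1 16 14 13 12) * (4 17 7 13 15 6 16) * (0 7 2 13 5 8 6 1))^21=(0 9)(1 3)(2 4)(5 15)(6 8)(7 17)(12 14)(13 16)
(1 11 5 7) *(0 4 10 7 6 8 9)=(0 4 10 7 1 11 5 6 8 9)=[4, 11, 2, 3, 10, 6, 8, 1, 9, 0, 7, 5]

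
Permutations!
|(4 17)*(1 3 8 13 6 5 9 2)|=|(1 3 8 13 6 5 9 2)(4 17)|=8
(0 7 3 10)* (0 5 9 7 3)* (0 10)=(0 3)(5 9 7 10)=[3, 1, 2, 0, 4, 9, 6, 10, 8, 7, 5]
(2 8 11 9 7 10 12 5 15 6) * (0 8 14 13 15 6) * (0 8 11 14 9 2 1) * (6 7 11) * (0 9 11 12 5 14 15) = [6, 9, 11, 3, 4, 7, 1, 10, 15, 12, 5, 2, 14, 0, 13, 8] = (0 6 1 9 12 14 13)(2 11)(5 7 10)(8 15)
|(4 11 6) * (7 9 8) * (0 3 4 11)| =6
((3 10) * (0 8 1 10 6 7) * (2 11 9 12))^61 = ((0 8 1 10 3 6 7)(2 11 9 12))^61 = (0 6 10 8 7 3 1)(2 11 9 12)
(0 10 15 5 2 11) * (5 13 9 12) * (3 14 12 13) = (0 10 15 3 14 12 5 2 11)(9 13) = [10, 1, 11, 14, 4, 2, 6, 7, 8, 13, 15, 0, 5, 9, 12, 3]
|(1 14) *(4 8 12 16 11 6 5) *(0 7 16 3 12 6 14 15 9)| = |(0 7 16 11 14 1 15 9)(3 12)(4 8 6 5)| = 8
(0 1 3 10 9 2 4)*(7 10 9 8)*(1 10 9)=(0 10 8 7 9 2 4)(1 3)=[10, 3, 4, 1, 0, 5, 6, 9, 7, 2, 8]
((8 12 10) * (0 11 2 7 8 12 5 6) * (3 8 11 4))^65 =(0 6 5 8 3 4)(2 11 7)(10 12) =((0 4 3 8 5 6)(2 7 11)(10 12))^65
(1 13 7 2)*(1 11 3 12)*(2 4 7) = [0, 13, 11, 12, 7, 5, 6, 4, 8, 9, 10, 3, 1, 2] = (1 13 2 11 3 12)(4 7)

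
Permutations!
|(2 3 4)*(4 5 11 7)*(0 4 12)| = |(0 4 2 3 5 11 7 12)| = 8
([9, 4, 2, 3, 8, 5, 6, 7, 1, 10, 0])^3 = (10)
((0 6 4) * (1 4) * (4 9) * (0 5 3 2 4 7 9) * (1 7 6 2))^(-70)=(0 4 3)(1 2 5)(6 9 7)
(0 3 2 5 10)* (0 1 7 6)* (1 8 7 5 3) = (0 1 5 10 8 7 6)(2 3) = [1, 5, 3, 2, 4, 10, 0, 6, 7, 9, 8]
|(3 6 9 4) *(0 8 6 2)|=|(0 8 6 9 4 3 2)|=7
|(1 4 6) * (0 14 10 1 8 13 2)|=|(0 14 10 1 4 6 8 13 2)|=9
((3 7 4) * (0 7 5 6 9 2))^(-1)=((0 7 4 3 5 6 9 2))^(-1)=(0 2 9 6 5 3 4 7)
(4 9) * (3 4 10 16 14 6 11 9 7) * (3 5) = (3 4 7 5)(6 11 9 10 16 14) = [0, 1, 2, 4, 7, 3, 11, 5, 8, 10, 16, 9, 12, 13, 6, 15, 14]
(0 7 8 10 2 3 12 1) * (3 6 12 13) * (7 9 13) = (0 9 13 3 7 8 10 2 6 12 1) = [9, 0, 6, 7, 4, 5, 12, 8, 10, 13, 2, 11, 1, 3]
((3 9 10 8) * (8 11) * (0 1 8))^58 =((0 1 8 3 9 10 11))^58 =(0 8 9 11 1 3 10)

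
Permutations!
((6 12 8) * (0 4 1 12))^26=((0 4 1 12 8 6))^26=(0 1 8)(4 12 6)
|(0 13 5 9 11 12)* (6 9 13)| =10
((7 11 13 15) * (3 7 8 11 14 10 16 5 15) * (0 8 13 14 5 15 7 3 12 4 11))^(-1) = (0 8)(4 12 13 15 16 10 14 11)(5 7)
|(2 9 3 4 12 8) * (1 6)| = 6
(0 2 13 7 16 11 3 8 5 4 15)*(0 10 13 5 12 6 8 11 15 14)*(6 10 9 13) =(0 2 5 4 14)(3 11)(6 8 12 10)(7 16 15 9 13) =[2, 1, 5, 11, 14, 4, 8, 16, 12, 13, 6, 3, 10, 7, 0, 9, 15]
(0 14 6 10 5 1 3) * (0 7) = (0 14 6 10 5 1 3 7) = [14, 3, 2, 7, 4, 1, 10, 0, 8, 9, 5, 11, 12, 13, 6]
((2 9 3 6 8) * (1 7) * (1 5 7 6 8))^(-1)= ((1 6)(2 9 3 8)(5 7))^(-1)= (1 6)(2 8 3 9)(5 7)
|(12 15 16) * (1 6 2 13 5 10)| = 6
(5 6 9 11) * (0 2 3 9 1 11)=(0 2 3 9)(1 11 5 6)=[2, 11, 3, 9, 4, 6, 1, 7, 8, 0, 10, 5]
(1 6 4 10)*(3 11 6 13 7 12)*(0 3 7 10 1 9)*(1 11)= (0 3 1 13 10 9)(4 11 6)(7 12)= [3, 13, 2, 1, 11, 5, 4, 12, 8, 0, 9, 6, 7, 10]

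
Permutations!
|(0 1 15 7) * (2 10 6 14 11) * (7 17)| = |(0 1 15 17 7)(2 10 6 14 11)| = 5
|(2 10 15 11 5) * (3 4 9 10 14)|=9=|(2 14 3 4 9 10 15 11 5)|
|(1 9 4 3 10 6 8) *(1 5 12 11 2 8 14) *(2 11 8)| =21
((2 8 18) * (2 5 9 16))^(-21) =((2 8 18 5 9 16))^(-21) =(2 5)(8 9)(16 18)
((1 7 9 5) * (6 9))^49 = ((1 7 6 9 5))^49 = (1 5 9 6 7)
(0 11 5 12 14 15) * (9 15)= (0 11 5 12 14 9 15)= [11, 1, 2, 3, 4, 12, 6, 7, 8, 15, 10, 5, 14, 13, 9, 0]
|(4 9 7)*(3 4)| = 4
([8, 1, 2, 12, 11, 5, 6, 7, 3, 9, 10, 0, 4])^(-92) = (0 4 3)(8 11 12)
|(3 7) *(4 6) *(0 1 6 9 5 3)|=8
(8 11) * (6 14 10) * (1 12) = [0, 12, 2, 3, 4, 5, 14, 7, 11, 9, 6, 8, 1, 13, 10] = (1 12)(6 14 10)(8 11)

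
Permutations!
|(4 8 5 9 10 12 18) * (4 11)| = 8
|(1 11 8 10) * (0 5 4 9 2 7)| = 12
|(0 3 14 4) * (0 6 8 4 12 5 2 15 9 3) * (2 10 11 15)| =24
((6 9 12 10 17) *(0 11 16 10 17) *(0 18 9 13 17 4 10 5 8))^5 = ((0 11 16 5 8)(4 10 18 9 12)(6 13 17))^5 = (18)(6 17 13)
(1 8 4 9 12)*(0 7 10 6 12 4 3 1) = (0 7 10 6 12)(1 8 3)(4 9) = [7, 8, 2, 1, 9, 5, 12, 10, 3, 4, 6, 11, 0]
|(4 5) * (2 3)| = |(2 3)(4 5)| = 2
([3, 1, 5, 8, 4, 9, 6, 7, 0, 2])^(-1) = (0 8 3)(2 9 5)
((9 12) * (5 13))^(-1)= ((5 13)(9 12))^(-1)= (5 13)(9 12)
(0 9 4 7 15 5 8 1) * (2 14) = (0 9 4 7 15 5 8 1)(2 14) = [9, 0, 14, 3, 7, 8, 6, 15, 1, 4, 10, 11, 12, 13, 2, 5]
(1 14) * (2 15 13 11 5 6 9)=(1 14)(2 15 13 11 5 6 9)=[0, 14, 15, 3, 4, 6, 9, 7, 8, 2, 10, 5, 12, 11, 1, 13]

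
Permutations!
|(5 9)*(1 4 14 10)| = |(1 4 14 10)(5 9)| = 4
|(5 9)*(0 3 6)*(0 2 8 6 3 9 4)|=12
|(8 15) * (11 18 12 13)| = |(8 15)(11 18 12 13)| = 4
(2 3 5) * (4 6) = (2 3 5)(4 6) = [0, 1, 3, 5, 6, 2, 4]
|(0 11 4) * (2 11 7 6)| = 6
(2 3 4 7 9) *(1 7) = (1 7 9 2 3 4) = [0, 7, 3, 4, 1, 5, 6, 9, 8, 2]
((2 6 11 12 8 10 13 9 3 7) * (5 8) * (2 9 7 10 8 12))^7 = (2 6 11)(3 13 9 10 7)(5 12) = ((2 6 11)(3 10 13 7 9)(5 12))^7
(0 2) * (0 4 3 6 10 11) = (0 2 4 3 6 10 11) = [2, 1, 4, 6, 3, 5, 10, 7, 8, 9, 11, 0]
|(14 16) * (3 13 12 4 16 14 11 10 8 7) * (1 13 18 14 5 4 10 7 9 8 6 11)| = 26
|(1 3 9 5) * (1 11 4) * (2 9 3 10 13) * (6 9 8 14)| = 11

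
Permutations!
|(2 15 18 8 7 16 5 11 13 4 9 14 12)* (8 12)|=|(2 15 18 12)(4 9 14 8 7 16 5 11 13)|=36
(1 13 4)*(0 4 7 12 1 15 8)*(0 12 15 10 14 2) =(0 4 10 14 2)(1 13 7 15 8 12) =[4, 13, 0, 3, 10, 5, 6, 15, 12, 9, 14, 11, 1, 7, 2, 8]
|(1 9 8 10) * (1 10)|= 3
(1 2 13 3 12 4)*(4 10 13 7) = (1 2 7 4)(3 12 10 13) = [0, 2, 7, 12, 1, 5, 6, 4, 8, 9, 13, 11, 10, 3]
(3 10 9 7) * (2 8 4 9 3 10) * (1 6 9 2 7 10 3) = (1 6 9 10)(2 8 4)(3 7) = [0, 6, 8, 7, 2, 5, 9, 3, 4, 10, 1]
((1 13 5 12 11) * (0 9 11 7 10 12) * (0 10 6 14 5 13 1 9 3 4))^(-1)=(0 4 3)(5 14 6 7 12 10)(9 11)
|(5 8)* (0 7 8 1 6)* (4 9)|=6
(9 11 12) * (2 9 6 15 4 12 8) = [0, 1, 9, 3, 12, 5, 15, 7, 2, 11, 10, 8, 6, 13, 14, 4] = (2 9 11 8)(4 12 6 15)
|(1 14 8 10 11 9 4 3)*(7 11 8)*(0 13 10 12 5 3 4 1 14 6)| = |(0 13 10 8 12 5 3 14 7 11 9 1 6)| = 13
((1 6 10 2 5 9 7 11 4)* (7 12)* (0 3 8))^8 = (0 8 3)(1 11 12 5 10)(2 6 4 7 9)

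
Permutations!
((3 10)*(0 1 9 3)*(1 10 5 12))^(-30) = (12)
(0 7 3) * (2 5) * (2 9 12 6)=(0 7 3)(2 5 9 12 6)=[7, 1, 5, 0, 4, 9, 2, 3, 8, 12, 10, 11, 6]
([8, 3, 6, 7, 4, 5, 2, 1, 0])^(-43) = [8, 7, 6, 1, 4, 5, 2, 3, 0]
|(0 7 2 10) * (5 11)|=|(0 7 2 10)(5 11)|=4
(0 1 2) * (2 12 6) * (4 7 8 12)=[1, 4, 0, 3, 7, 5, 2, 8, 12, 9, 10, 11, 6]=(0 1 4 7 8 12 6 2)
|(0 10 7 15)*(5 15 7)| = 4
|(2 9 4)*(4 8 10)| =5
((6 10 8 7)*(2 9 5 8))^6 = ((2 9 5 8 7 6 10))^6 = (2 10 6 7 8 5 9)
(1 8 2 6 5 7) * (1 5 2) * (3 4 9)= [0, 8, 6, 4, 9, 7, 2, 5, 1, 3]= (1 8)(2 6)(3 4 9)(5 7)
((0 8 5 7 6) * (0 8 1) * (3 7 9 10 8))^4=((0 1)(3 7 6)(5 9 10 8))^4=(10)(3 7 6)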